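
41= 41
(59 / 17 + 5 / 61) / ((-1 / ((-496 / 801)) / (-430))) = -945.93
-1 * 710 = -710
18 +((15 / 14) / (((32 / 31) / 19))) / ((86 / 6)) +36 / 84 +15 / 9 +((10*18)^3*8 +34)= 2696346757787 / 57792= 46656055.47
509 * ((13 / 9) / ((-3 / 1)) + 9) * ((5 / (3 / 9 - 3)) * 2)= -292675 / 18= -16259.72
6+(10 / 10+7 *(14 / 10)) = 16.80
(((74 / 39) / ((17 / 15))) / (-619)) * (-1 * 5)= 1850 / 136799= 0.01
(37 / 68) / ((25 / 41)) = 1517 / 1700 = 0.89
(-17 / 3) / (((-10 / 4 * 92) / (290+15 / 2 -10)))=85 / 12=7.08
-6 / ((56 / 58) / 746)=-32451 / 7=-4635.86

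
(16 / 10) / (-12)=-2 / 15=-0.13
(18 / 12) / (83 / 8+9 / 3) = 12 / 107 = 0.11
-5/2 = -2.50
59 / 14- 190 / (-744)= 11639 / 2604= 4.47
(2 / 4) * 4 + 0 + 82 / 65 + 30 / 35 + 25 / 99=196901 / 45045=4.37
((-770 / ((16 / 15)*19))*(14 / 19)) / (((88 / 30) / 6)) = -165375 / 2888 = -57.26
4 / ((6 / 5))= 10 / 3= 3.33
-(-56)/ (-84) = -2/ 3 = -0.67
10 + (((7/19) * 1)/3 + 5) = 862/57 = 15.12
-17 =-17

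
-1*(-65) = 65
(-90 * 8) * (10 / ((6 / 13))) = -15600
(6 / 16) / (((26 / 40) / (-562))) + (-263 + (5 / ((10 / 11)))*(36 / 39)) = -7568 / 13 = -582.15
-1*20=-20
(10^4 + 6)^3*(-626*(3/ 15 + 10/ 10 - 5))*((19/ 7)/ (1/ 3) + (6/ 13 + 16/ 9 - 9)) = 13488257758436865728/ 4095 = 3293835838446121.06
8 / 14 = 4 / 7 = 0.57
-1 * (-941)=941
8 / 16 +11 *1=23 / 2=11.50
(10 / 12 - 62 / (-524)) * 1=0.95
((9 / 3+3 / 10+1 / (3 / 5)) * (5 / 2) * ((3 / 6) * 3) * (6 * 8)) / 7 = 894 / 7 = 127.71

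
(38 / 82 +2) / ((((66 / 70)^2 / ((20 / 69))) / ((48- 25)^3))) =1309010500 / 133947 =9772.60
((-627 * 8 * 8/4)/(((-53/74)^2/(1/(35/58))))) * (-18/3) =19117460736/98315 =194451.11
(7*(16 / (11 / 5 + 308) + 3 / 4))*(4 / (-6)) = -3.74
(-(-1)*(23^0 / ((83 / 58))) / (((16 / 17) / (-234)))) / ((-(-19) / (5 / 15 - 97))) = 2787915 / 3154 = 883.93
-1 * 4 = -4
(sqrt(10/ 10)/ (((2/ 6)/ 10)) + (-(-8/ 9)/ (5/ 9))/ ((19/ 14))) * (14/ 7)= 5924/ 95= 62.36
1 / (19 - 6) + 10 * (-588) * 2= -152879 / 13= -11759.92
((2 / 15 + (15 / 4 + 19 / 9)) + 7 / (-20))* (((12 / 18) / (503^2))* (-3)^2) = 508 / 3795135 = 0.00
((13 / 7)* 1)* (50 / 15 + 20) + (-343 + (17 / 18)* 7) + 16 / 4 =-5203 / 18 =-289.06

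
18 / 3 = 6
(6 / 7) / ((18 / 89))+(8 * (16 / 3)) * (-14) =-12455 / 21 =-593.10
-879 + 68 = -811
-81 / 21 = -27 / 7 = -3.86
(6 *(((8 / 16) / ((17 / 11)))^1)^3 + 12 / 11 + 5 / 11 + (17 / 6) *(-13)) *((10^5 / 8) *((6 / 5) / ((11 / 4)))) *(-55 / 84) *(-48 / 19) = -2275298500000 / 7187719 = -316553.62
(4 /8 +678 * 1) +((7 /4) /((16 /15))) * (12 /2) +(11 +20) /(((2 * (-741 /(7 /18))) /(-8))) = 146911951 /213408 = 688.41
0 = 0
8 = 8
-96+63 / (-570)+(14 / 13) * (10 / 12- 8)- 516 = -4592929 / 7410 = -619.83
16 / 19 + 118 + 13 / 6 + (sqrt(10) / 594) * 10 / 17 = 5 * sqrt(10) / 5049 + 13795 / 114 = 121.01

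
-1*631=-631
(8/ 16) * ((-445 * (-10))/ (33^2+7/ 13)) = 28925/ 14164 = 2.04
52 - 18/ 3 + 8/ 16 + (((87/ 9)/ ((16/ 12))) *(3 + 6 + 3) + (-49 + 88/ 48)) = 259/ 3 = 86.33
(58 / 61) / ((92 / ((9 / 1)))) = 261 / 2806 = 0.09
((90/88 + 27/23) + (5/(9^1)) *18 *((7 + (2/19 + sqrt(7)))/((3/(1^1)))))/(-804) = -165879/5153104 - 5 *sqrt(7)/1206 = -0.04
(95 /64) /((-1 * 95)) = -1 /64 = -0.02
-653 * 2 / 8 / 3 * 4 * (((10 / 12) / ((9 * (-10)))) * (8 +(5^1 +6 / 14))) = 30691 / 1134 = 27.06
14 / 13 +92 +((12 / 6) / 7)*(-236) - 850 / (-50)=3881 / 91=42.65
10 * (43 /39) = 430 /39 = 11.03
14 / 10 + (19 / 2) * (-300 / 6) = -2368 / 5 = -473.60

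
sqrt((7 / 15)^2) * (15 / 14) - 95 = -189 / 2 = -94.50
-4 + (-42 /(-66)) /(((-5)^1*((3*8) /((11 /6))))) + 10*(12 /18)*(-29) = -142087 /720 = -197.34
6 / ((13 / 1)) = 6 / 13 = 0.46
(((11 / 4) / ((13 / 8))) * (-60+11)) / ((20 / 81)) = -43659 / 130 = -335.84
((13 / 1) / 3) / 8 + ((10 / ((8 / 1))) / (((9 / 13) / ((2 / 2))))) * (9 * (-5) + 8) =-4771 / 72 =-66.26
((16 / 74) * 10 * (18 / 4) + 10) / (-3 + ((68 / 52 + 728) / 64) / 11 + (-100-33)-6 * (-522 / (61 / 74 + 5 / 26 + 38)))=-125381576320 / 347556344381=-0.36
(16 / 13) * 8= 128 / 13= 9.85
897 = 897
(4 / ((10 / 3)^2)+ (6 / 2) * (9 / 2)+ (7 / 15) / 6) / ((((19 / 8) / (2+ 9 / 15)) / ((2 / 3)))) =652288 / 64125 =10.17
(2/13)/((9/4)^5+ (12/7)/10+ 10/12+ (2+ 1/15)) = 14336/5659667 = 0.00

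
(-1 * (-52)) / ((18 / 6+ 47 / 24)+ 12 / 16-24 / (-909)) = 9.07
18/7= 2.57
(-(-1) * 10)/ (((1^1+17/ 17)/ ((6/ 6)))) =5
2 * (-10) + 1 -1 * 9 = -28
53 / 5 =10.60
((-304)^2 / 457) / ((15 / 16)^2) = 230.09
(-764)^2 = 583696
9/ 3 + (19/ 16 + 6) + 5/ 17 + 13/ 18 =27427/ 2448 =11.20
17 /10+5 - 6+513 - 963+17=-4323 /10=-432.30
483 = 483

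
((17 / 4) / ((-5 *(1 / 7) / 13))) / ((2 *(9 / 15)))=-1547 / 24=-64.46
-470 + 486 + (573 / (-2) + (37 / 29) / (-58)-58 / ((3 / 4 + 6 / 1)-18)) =-10042793 / 37845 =-265.37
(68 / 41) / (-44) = -17 / 451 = -0.04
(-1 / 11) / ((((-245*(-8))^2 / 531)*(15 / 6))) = -531 / 105644000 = -0.00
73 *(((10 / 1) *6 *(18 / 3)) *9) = 236520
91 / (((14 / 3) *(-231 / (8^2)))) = -416 / 77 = -5.40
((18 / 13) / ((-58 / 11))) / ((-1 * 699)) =33 / 87841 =0.00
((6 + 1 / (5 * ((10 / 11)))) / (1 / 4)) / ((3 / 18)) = 3732 / 25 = 149.28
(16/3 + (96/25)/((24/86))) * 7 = 10024/75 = 133.65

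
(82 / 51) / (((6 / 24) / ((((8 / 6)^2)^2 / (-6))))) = -41984 / 12393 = -3.39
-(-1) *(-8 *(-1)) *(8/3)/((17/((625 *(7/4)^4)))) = 1500625/204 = 7356.00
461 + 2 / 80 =18441 / 40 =461.02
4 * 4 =16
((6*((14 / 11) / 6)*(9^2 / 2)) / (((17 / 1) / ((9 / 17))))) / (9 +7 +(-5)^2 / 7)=35721 / 435523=0.08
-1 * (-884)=884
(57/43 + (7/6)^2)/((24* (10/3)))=4159/123840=0.03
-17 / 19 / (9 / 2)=-34 / 171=-0.20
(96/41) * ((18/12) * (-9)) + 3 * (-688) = -85920/41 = -2095.61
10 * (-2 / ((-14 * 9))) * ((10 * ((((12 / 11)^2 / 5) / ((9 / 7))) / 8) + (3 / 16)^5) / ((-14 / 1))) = -146947655 / 55953063936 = -0.00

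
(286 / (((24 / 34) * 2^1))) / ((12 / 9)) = 2431 / 16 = 151.94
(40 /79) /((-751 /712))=-28480 /59329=-0.48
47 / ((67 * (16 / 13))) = 611 / 1072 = 0.57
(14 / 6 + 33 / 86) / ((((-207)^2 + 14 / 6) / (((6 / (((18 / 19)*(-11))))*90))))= -10515 / 3200318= -0.00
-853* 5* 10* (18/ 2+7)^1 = -682400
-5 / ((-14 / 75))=375 / 14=26.79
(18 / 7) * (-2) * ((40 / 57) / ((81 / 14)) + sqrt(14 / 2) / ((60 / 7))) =-3 * sqrt(7) / 5 - 320 / 513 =-2.21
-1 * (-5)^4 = -625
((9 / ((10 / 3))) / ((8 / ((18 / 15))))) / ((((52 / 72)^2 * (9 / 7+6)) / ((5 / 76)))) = 15309 / 2183480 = 0.01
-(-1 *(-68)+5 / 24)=-68.21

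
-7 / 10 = -0.70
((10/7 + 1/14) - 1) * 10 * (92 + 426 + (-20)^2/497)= 1289230/497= 2594.02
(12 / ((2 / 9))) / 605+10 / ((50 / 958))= 115972 / 605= 191.69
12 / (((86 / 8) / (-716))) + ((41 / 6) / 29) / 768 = -4592662813 / 5746176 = -799.26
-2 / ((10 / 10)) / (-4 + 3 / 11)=22 / 41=0.54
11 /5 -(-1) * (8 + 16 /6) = 193 /15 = 12.87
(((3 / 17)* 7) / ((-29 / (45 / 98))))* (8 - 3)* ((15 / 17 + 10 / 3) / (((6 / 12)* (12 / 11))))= -177375 / 234668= -0.76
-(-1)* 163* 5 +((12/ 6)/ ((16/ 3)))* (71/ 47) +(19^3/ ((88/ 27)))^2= 1612229860807/ 363968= 4429592.33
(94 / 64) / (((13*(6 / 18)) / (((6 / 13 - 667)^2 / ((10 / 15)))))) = 31759781175 / 140608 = 225874.64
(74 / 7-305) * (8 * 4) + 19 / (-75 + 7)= -4484869 / 476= -9421.99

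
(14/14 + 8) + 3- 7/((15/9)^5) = 35799/3125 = 11.46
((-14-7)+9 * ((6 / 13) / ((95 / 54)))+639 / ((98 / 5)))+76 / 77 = 19903633 / 1331330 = 14.95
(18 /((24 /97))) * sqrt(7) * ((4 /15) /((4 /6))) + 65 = 141.99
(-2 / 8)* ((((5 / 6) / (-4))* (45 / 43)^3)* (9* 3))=4100625 / 2544224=1.61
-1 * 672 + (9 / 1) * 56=-168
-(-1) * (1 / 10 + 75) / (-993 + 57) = -751 / 9360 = -0.08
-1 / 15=-0.07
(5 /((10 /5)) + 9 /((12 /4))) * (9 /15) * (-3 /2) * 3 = -297 /20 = -14.85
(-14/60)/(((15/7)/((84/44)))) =-343/1650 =-0.21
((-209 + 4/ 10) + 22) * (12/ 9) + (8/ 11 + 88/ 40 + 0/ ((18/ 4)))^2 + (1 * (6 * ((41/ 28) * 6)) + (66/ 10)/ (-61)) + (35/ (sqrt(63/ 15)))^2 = 403164116/ 3875025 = 104.04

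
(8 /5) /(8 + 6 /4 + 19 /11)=176 /1235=0.14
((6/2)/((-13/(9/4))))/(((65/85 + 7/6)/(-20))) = 13770/2561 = 5.38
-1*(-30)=30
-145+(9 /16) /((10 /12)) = -5773 /40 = -144.32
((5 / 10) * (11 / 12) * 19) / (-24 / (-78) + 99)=0.09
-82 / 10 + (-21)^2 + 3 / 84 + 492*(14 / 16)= 120867 / 140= 863.34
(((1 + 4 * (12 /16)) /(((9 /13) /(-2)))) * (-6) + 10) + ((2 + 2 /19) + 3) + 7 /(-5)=23666 /285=83.04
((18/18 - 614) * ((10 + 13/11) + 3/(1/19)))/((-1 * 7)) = 459750/77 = 5970.78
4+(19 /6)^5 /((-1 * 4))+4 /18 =-2344771 /31104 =-75.38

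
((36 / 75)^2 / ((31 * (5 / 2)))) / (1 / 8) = 0.02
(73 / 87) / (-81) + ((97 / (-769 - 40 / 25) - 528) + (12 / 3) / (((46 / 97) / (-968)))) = -5428765544648 / 624498093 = -8693.01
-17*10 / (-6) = 85 / 3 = 28.33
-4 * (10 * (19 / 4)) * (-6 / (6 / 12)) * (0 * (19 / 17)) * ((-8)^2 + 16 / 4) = 0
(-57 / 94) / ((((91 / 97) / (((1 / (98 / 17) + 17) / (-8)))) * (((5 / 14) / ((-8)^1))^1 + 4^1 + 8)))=9305307 / 80176642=0.12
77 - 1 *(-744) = 821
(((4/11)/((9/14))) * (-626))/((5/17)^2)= -10131184/2475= -4093.41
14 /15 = 0.93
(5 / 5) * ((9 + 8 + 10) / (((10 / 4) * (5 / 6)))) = 324 / 25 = 12.96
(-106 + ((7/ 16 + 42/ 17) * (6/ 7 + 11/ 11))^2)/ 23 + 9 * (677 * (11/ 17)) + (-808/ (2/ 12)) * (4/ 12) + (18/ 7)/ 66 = 304402471477/ 131025664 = 2323.23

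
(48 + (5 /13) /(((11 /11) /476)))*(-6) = -18024 /13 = -1386.46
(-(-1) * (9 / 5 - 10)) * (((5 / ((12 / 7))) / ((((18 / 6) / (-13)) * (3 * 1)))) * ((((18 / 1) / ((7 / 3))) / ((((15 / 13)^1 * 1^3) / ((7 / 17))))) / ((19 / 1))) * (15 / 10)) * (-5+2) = -145509 / 6460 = -22.52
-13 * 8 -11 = -115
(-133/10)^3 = -2352.64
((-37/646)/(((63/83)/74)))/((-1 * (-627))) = -113627/12758823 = -0.01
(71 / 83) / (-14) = -71 / 1162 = -0.06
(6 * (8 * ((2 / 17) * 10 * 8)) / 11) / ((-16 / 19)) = -9120 / 187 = -48.77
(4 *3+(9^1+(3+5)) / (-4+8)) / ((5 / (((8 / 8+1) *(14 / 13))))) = 7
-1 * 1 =-1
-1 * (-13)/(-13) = -1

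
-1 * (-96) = 96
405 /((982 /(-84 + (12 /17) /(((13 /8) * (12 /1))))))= -3757590 /108511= -34.63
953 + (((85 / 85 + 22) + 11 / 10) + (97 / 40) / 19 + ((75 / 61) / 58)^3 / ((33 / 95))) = 5653215482892254 / 5784952391405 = 977.23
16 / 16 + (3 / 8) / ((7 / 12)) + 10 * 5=51.64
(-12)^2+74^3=405368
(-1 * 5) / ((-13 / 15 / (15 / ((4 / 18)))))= 10125 / 26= 389.42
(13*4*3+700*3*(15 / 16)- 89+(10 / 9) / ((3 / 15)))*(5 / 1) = 367435 / 36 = 10206.53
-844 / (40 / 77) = -16247 / 10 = -1624.70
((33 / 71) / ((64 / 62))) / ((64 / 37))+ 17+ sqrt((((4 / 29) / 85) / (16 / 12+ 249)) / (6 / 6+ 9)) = sqrt(2221458) / 1851215+ 2509787 / 145408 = 17.26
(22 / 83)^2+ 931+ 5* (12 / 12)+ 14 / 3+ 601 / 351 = 2278878859 / 2418039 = 942.45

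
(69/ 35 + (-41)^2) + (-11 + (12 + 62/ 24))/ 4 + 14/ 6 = 1686.20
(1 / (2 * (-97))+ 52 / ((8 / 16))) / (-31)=-20175 / 6014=-3.35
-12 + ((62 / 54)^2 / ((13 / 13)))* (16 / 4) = -4904 / 729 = -6.73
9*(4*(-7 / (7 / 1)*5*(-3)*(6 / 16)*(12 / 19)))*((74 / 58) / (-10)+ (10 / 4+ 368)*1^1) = 26100144 / 551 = 47368.68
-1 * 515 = -515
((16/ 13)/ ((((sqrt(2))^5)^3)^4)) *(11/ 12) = 11/ 10468982784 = 0.00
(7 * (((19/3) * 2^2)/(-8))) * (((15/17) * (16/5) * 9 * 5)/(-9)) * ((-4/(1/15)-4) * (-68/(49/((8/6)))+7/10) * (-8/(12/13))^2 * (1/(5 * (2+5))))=5560116224/112455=49443.03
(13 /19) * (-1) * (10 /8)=-65 /76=-0.86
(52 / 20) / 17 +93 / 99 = 3064 / 2805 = 1.09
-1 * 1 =-1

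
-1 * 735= -735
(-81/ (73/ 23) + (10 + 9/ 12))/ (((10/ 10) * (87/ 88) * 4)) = -47443/ 12702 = -3.74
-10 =-10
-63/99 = -7/11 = -0.64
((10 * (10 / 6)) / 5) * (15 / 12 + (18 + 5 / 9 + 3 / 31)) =66.34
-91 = -91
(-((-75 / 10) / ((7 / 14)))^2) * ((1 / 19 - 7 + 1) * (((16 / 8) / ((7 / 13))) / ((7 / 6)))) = 3966300 / 931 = 4260.26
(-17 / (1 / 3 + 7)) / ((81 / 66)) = -17 / 9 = -1.89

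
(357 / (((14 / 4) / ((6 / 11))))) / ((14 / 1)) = 306 / 77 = 3.97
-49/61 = -0.80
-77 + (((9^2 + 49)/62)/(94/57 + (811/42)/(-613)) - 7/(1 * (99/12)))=-76.55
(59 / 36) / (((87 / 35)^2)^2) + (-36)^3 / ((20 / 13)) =-312730154753897 / 10312156980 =-30326.36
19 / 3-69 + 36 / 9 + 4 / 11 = -1924 / 33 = -58.30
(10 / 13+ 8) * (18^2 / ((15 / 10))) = 24624 / 13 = 1894.15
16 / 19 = 0.84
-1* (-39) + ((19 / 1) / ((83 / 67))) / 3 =10984 / 249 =44.11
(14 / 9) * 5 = 70 / 9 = 7.78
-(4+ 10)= -14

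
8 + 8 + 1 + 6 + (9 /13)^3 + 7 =66639 /2197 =30.33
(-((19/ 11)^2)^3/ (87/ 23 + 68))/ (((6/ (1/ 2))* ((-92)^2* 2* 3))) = -47045881/ 77496751702656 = -0.00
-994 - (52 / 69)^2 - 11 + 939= -316930 / 4761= -66.57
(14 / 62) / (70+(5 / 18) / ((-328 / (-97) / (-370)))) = 20664 / 3624365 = 0.01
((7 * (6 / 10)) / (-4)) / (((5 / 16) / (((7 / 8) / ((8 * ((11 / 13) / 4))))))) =-1911 / 1100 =-1.74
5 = 5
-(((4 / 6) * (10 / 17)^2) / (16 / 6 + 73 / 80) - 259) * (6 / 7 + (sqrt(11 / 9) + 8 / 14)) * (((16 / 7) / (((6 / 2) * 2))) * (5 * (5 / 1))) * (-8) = -342832048000 / 12164299 - 34283204800 * sqrt(11) / 5213271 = -49994.05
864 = 864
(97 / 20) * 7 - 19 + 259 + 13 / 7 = 38613 / 140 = 275.81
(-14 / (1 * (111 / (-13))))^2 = 33124 / 12321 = 2.69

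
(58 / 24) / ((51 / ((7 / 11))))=203 / 6732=0.03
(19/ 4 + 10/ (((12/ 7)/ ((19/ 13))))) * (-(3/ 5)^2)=-6213/ 1300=-4.78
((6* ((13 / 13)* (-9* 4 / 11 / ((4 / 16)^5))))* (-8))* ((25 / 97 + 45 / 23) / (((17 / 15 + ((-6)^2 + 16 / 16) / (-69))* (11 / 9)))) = 590030438400 / 1208911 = 488067.72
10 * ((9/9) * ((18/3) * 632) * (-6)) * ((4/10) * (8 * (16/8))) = -1456128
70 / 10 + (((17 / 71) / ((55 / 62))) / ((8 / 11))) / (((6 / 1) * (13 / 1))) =775847 / 110760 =7.00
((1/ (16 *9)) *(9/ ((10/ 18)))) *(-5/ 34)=-9/ 544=-0.02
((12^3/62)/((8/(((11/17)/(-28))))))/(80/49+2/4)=-378/10013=-0.04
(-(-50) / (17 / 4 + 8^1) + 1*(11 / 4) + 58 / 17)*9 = 307179 / 3332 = 92.19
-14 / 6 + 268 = 797 / 3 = 265.67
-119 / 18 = -6.61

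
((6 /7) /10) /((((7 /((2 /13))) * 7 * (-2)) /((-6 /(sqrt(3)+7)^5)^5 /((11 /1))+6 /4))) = -12724724242851313648980102246045562203 /63043939332082244139096357804553543471360 - 17325345005944835376609 * sqrt(3) /693483332652904685530059935850088978184960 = -0.00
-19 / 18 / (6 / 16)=-76 / 27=-2.81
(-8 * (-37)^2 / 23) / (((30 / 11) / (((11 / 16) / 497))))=-165649 / 685860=-0.24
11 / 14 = 0.79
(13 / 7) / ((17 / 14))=26 / 17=1.53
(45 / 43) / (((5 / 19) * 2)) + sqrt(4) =343 / 86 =3.99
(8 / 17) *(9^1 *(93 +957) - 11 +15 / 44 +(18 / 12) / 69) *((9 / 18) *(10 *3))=286579050 / 4301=66630.80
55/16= 3.44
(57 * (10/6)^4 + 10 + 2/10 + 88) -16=70472/135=522.01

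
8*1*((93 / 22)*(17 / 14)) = 41.06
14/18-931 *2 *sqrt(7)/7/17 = 7/9-266 *sqrt(7)/17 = -40.62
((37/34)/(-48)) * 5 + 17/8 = 3283/1632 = 2.01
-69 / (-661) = 69 / 661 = 0.10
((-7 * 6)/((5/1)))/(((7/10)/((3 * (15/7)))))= -540/7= -77.14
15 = 15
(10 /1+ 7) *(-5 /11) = -85 /11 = -7.73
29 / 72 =0.40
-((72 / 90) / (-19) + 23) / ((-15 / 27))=19629 / 475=41.32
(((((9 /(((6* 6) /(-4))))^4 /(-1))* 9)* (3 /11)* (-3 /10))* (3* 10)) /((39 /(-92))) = -7452 /143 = -52.11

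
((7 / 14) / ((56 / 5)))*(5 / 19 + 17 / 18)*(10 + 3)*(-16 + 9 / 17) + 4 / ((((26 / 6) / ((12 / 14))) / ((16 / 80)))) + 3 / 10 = -10.38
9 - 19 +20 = 10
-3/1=-3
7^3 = 343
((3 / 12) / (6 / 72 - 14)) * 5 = -15 / 167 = -0.09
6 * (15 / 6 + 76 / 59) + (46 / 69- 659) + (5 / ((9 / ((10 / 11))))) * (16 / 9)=-634.71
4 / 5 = 0.80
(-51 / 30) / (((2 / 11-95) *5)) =187 / 52150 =0.00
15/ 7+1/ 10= 157/ 70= 2.24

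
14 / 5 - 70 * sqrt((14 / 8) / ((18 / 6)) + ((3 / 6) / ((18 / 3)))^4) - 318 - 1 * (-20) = -1476 / 5 - 35 * sqrt(12097) / 72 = -348.67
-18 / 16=-9 / 8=-1.12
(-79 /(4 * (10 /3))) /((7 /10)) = -237 /28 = -8.46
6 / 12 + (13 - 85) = -143 / 2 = -71.50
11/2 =5.50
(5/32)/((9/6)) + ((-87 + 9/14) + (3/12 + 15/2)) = -26377/336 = -78.50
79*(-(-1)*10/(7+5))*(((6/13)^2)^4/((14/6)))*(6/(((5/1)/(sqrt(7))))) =398068992*sqrt(7)/5710115047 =0.18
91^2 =8281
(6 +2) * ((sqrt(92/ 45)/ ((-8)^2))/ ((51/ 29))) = 29 * sqrt(115)/ 3060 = 0.10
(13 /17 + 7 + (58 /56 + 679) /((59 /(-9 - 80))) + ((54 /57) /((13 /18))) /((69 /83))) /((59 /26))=-162173549913 /362044886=-447.94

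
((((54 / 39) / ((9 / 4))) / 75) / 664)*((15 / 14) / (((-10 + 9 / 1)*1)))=-1 / 75530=-0.00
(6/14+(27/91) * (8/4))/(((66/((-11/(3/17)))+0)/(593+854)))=-762569/546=-1396.65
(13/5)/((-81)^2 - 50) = 13/32555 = 0.00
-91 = -91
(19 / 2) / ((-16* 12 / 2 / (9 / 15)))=-19 / 320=-0.06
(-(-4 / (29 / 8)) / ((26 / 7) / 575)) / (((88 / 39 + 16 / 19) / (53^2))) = 154861.19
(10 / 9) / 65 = 2 / 117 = 0.02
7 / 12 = 0.58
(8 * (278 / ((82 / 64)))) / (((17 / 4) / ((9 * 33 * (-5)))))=-422737920 / 697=-606510.65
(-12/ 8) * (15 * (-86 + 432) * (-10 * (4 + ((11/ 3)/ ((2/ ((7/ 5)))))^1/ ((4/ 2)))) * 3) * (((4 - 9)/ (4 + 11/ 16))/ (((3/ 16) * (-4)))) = 1754912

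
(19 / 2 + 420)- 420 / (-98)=6073 / 14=433.79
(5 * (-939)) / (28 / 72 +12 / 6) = -84510 / 43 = -1965.35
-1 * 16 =-16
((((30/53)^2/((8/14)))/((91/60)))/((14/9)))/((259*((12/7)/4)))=20250/9457903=0.00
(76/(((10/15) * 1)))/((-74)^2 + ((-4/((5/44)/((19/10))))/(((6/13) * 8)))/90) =1539000/73923283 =0.02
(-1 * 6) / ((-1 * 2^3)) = 3 / 4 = 0.75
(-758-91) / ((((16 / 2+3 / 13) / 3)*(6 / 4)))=-22074 / 107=-206.30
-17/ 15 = -1.13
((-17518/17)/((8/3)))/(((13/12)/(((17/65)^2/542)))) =-0.05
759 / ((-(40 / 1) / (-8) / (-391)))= -296769 / 5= -59353.80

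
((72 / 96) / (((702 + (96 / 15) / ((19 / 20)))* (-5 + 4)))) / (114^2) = -1 / 12280992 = -0.00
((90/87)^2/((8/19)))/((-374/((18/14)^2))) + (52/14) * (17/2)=972821921/30824332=31.56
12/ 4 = 3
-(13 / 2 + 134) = -281 / 2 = -140.50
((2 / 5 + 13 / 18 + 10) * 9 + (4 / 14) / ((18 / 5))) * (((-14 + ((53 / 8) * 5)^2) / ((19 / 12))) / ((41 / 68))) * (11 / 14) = 818229940099 / 9161040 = 89316.27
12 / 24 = 0.50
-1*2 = -2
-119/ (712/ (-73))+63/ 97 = 887495/ 69064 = 12.85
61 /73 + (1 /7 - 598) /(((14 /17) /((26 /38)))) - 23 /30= -506304247 /1019445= -496.65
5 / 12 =0.42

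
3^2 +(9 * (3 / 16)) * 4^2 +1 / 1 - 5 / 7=254 / 7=36.29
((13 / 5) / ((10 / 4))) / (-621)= -26 / 15525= -0.00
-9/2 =-4.50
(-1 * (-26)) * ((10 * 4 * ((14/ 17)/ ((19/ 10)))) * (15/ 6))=1126.93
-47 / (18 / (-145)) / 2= 6815 / 36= 189.31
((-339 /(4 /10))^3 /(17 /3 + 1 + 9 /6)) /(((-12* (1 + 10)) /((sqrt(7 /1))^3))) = 4869777375* sqrt(7) /1232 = 10457970.68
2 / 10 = 1 / 5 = 0.20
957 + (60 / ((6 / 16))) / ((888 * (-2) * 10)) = 956.99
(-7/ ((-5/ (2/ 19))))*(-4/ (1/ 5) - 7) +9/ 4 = -657/ 380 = -1.73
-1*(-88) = 88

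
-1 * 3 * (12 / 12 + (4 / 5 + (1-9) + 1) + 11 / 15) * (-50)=-670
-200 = -200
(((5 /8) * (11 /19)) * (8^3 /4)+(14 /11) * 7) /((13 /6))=69252 /2717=25.49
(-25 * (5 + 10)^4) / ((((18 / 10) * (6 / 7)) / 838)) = -687421875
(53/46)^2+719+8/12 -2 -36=4335647/6348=682.99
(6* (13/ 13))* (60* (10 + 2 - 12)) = 0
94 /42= 47 /21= 2.24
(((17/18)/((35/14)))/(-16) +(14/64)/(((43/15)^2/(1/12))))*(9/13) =-0.01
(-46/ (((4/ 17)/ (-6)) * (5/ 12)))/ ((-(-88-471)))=14076/ 2795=5.04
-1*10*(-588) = 5880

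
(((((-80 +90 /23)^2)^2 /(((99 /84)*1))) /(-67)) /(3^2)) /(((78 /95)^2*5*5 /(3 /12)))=-5925124023437500 /8469773765739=-699.56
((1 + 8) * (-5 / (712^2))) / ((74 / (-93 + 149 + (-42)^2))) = -20475 / 9378464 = -0.00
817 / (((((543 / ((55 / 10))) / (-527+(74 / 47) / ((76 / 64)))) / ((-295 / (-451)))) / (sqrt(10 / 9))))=-5954681495* sqrt(10) / 6278166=-2999.34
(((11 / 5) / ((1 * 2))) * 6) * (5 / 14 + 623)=287991 / 70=4114.16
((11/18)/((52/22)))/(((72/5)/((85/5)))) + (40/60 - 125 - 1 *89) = -7178195/33696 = -213.03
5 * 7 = 35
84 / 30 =14 / 5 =2.80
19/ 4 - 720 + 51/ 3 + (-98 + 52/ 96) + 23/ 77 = -1469917/ 1848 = -795.41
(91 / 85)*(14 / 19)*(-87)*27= -2992626 / 1615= -1853.02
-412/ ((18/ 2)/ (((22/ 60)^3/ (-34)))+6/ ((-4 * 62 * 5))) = 339990640/ 5122443993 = 0.07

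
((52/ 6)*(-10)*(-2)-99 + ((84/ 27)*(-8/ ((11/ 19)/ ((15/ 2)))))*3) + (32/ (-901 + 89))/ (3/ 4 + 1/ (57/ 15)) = -41874431/ 46893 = -892.98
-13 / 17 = -0.76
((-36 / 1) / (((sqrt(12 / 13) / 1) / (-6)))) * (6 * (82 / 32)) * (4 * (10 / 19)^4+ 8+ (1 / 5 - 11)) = -899157429 * sqrt(39) / 651605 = -8617.55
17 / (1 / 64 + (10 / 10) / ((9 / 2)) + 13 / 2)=9792 / 3881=2.52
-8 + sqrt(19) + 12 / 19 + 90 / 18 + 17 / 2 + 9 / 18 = 10.99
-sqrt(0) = 0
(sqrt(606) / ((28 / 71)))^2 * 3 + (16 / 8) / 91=59569609 / 5096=11689.48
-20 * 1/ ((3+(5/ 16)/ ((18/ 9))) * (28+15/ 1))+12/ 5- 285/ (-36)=2649917/ 260580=10.17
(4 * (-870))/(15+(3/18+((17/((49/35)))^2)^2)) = -50132880/313422241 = -0.16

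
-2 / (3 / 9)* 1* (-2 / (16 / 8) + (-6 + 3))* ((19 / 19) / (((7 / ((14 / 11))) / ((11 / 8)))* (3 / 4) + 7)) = 12 / 5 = 2.40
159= 159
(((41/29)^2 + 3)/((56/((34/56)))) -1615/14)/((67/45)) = -1710546885/22088024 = -77.44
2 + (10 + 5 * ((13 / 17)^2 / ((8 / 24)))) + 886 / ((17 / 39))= 593421 / 289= 2053.36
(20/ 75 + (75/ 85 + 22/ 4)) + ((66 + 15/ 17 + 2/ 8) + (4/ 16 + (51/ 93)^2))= 18215453/ 245055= 74.33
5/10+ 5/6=4/3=1.33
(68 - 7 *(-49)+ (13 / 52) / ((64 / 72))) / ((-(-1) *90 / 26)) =57031 / 480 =118.81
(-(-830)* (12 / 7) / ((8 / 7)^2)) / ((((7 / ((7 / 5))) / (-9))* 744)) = -5229 / 1984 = -2.64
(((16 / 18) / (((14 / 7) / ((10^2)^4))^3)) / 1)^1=1000000000000000000000000 / 9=111111111111111111111111.10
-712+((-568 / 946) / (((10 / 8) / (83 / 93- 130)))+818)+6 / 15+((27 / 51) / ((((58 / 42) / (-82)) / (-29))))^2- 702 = 830566.78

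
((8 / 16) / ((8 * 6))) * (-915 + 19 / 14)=-12791 / 1344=-9.52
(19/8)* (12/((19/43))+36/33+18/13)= 40257/572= 70.38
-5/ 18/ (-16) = 5/ 288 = 0.02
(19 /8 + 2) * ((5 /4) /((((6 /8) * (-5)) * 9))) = -35 /216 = -0.16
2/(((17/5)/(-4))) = -40/17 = -2.35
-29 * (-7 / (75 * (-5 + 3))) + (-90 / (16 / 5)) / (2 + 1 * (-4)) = 12.71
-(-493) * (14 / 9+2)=15776 / 9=1752.89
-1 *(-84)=84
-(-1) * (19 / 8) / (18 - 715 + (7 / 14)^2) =-19 / 5574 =-0.00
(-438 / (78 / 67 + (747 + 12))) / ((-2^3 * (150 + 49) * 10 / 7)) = 34237 / 135136920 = 0.00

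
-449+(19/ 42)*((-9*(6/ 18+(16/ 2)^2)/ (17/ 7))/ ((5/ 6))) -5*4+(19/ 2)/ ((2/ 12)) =-46021/ 85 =-541.42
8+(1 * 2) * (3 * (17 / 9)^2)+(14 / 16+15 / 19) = 127519 / 4104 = 31.07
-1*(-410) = 410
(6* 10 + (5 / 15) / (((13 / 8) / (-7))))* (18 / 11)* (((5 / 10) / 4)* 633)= 1084329 / 143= 7582.72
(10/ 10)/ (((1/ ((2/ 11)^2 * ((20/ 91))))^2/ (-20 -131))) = -966400/ 121242121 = -0.01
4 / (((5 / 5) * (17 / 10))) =40 / 17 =2.35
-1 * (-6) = 6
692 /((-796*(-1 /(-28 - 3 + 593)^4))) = 17258035794128 /199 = 86723797960.44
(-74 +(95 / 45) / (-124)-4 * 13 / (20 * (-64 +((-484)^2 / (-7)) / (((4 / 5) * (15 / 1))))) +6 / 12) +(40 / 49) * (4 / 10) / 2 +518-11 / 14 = 454404404812 / 1023752835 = 443.86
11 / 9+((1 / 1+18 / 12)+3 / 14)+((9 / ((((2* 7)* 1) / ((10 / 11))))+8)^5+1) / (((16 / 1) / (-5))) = -2838453381361021 / 194888459304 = -14564.50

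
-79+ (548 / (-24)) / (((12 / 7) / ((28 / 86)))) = -129005 / 1548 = -83.34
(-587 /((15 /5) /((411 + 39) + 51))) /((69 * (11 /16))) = -1568464 /759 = -2066.49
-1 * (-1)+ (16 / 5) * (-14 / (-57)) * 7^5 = 3765053 / 285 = 13210.71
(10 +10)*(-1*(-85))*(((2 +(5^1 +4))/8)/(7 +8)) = 935/6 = 155.83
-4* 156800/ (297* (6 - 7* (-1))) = -627200/ 3861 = -162.44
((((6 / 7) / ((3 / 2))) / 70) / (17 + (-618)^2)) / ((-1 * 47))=-2 / 4398050615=-0.00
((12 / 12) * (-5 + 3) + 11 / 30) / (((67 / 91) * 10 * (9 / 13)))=-57967 / 180900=-0.32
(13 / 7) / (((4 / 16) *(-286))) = -2 / 77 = -0.03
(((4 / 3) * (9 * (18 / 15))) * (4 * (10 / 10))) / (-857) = -288 / 4285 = -0.07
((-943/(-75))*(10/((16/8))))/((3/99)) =10373/5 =2074.60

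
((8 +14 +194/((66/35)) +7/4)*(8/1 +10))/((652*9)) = 16715/43032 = 0.39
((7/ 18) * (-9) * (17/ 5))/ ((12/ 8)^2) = -238/ 45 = -5.29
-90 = -90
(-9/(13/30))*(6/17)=-1620/221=-7.33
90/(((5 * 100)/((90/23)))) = 81/115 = 0.70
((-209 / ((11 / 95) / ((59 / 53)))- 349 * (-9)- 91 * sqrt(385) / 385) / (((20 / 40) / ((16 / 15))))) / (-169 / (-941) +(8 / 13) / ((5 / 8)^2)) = 117393739840 / 85338003- 5088928 * sqrt(385) / 17711661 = 1369.99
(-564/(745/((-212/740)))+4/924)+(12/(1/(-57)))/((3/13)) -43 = -95728545148/31837575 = -3006.78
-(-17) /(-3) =-17 /3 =-5.67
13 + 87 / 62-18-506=-31595 / 62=-509.60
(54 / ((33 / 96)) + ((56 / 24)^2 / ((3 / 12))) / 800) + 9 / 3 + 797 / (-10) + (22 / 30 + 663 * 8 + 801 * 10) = 265223999 / 19800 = 13395.15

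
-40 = -40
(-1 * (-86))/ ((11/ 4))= 344/ 11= 31.27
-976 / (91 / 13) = -976 / 7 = -139.43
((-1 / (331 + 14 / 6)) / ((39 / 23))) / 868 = -23 / 11284000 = -0.00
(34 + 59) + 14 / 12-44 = 301 / 6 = 50.17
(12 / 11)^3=1.30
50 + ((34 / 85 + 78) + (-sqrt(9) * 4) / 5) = 126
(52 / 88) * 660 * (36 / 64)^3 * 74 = 5136.46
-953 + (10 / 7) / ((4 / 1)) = -13337 / 14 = -952.64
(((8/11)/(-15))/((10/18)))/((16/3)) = -9/550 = -0.02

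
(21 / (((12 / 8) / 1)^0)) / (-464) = -21 / 464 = -0.05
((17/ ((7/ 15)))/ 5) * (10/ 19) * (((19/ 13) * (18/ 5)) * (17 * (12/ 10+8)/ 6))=239292/ 455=525.92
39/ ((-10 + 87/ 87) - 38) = -0.83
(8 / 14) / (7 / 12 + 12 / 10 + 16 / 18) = 720 / 3367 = 0.21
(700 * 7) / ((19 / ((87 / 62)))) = 213150 / 589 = 361.88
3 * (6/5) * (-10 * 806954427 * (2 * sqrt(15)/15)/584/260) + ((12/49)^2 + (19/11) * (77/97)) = 333301/232897 - 2420863281 * sqrt(15)/94900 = -98796.92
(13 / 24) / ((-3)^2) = 0.06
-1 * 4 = -4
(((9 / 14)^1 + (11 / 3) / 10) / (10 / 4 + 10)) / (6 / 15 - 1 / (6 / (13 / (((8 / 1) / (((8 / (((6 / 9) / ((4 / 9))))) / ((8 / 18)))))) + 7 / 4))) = -1696 / 65975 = -0.03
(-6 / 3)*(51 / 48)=-17 / 8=-2.12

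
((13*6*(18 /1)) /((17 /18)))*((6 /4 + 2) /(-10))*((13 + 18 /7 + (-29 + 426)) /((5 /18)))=-328434912 /425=-772788.03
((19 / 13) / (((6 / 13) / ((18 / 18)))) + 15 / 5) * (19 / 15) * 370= 26011 / 9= 2890.11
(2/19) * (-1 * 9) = -18/19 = -0.95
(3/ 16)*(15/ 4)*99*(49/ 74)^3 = 524126295/ 25934336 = 20.21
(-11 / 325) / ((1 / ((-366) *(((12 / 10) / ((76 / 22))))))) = 132858 / 30875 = 4.30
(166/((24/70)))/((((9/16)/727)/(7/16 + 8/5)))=68849081/54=1274982.98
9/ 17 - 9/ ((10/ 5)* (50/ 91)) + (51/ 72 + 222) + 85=3060487/ 10200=300.05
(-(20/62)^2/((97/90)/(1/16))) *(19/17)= -21375/3169378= -0.01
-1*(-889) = 889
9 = 9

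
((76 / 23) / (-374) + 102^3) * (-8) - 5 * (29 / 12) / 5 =-438168659449 / 51612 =-8489666.35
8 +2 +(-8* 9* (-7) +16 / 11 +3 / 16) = 90753 / 176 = 515.64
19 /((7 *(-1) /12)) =-228 /7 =-32.57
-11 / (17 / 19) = -209 / 17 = -12.29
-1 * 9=-9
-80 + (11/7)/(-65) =-36411/455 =-80.02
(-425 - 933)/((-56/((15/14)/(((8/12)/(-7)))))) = -4365/16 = -272.81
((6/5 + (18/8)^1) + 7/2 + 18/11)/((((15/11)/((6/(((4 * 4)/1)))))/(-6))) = -5667/400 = -14.17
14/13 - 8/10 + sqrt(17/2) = 18/65 + sqrt(34)/2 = 3.19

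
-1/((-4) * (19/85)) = 85/76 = 1.12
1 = 1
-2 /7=-0.29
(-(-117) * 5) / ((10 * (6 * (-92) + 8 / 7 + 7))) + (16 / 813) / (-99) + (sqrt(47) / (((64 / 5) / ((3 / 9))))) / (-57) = -815317 / 7565778 - 5 * sqrt(47) / 10944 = -0.11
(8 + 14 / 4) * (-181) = -4163 / 2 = -2081.50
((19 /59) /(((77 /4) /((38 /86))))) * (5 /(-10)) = -722 /195349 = -0.00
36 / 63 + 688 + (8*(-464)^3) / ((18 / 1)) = -44398130.98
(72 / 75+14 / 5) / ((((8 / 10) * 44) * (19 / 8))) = 47 / 1045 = 0.04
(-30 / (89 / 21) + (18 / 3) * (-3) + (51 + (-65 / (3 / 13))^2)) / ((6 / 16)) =508551904 / 2403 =211632.09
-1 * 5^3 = -125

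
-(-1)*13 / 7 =13 / 7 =1.86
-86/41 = -2.10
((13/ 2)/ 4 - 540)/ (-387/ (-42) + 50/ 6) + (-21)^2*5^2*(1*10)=324926553/ 2948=110219.32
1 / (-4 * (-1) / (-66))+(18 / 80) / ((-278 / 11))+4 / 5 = -174683 / 11120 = -15.71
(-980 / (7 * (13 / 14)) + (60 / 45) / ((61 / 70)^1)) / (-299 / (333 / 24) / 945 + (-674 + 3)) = 0.22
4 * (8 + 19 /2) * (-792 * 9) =-498960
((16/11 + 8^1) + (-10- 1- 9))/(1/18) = -2088/11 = -189.82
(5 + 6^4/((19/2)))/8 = 2687/152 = 17.68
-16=-16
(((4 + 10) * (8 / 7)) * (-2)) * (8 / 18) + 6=-74 / 9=-8.22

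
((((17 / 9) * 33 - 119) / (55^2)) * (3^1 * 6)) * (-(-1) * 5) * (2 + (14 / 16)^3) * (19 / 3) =-441541 / 15488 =-28.51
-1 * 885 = -885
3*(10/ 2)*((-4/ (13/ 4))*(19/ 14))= -2280/ 91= -25.05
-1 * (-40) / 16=2.50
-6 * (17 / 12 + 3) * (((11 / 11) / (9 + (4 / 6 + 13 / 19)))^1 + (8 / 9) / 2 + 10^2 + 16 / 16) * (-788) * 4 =22518438812 / 2655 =8481521.21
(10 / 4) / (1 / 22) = 55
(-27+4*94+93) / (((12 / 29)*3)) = 6409 / 18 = 356.06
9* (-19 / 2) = -171 / 2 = -85.50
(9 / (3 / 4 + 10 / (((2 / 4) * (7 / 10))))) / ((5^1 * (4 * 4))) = 63 / 16420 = 0.00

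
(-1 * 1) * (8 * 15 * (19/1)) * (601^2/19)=-43344120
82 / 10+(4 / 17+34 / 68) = 1519 / 170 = 8.94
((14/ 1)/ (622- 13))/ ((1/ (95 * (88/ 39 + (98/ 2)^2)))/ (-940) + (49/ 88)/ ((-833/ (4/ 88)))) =-756.48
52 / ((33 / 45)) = 780 / 11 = 70.91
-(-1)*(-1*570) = -570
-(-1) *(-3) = -3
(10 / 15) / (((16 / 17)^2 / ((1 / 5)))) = 0.15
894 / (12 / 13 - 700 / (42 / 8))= -17433 / 2582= -6.75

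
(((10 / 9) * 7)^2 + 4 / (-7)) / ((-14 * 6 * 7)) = -8494 / 83349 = -0.10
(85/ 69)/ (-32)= -85/ 2208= -0.04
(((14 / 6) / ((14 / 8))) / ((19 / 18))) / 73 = 24 / 1387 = 0.02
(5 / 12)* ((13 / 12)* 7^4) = 156065 / 144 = 1083.78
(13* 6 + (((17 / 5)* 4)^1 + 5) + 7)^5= 37294844329568 / 3125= 11934350185.46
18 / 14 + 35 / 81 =974 / 567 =1.72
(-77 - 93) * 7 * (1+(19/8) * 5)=-61285/4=-15321.25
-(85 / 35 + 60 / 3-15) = -52 / 7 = -7.43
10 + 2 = 12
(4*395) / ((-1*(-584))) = 395 / 146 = 2.71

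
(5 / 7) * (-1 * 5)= -25 / 7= -3.57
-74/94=-37/47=-0.79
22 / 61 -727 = -44325 / 61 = -726.64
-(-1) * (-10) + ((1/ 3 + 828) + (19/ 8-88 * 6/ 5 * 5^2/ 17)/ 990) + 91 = 122411843/ 134640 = 909.18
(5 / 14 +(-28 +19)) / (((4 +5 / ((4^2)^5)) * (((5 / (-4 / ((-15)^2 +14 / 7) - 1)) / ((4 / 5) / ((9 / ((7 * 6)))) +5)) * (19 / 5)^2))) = 0.27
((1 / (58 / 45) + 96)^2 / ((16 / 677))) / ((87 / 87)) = 21329405613 / 53824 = 396280.57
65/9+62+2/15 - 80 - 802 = -36569/45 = -812.64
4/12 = 0.33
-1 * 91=-91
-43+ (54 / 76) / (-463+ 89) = -611143 / 14212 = -43.00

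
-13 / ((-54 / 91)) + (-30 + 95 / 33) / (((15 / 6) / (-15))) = 109673 / 594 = 184.63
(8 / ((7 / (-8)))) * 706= -45184 / 7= -6454.86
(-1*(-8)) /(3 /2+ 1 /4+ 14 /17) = 544 /175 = 3.11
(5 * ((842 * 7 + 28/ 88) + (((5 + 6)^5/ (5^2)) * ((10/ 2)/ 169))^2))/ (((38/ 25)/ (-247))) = -3316072665485/ 96668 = -34303726.83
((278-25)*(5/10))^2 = 16002.25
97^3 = 912673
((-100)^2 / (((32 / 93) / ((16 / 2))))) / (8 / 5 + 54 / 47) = 27318750 / 323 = 84578.17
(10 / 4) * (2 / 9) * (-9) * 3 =-15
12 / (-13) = -12 / 13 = -0.92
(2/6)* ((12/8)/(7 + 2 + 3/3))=1/20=0.05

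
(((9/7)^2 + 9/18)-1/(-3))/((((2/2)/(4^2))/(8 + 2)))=397.82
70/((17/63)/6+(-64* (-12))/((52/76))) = 343980/5515997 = 0.06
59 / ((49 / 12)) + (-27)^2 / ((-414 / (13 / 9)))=26835 / 2254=11.91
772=772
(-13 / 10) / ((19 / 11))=-143 / 190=-0.75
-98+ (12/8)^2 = -383/4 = -95.75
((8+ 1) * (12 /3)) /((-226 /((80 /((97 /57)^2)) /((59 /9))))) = -42107040 /62729803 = -0.67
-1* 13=-13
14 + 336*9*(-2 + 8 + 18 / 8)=24962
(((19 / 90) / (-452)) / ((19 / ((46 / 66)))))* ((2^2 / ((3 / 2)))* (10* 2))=-0.00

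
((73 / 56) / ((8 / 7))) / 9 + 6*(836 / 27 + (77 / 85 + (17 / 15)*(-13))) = 5039933 / 48960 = 102.94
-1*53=-53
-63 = -63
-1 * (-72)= 72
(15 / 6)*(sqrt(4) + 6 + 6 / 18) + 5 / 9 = 385 / 18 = 21.39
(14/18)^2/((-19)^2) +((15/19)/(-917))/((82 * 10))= 7364395/4397495508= 0.00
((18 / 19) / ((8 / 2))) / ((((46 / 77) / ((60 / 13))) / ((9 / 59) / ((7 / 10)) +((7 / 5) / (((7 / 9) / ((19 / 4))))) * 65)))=59300505 / 58292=1017.30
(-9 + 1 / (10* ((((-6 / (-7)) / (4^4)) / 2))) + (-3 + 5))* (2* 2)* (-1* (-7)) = 22148 / 15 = 1476.53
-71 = -71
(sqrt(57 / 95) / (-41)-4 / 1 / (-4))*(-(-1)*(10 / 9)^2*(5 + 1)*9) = 200 / 3-40*sqrt(15) / 123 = 65.41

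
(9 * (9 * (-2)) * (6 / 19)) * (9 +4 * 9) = -43740 / 19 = -2302.11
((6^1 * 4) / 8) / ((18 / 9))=3 / 2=1.50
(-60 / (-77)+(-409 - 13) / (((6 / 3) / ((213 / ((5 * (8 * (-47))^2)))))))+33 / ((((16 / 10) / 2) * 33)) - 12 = -546167731 / 54429760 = -10.03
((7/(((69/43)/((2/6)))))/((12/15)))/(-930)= -301/154008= -0.00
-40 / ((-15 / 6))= 16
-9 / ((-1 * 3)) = 3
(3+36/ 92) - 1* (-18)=492/ 23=21.39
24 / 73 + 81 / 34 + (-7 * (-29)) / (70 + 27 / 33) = 10784197 / 1933478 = 5.58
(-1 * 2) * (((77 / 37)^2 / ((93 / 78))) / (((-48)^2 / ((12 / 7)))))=-11011 / 2037072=-0.01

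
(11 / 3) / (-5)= -11 / 15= -0.73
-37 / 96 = -0.39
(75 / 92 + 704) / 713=64843 / 65596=0.99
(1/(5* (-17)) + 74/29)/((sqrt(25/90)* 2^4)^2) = 56349/1577600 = 0.04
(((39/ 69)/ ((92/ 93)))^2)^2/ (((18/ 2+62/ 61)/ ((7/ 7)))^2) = 47041175843649/ 44285175420346624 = 0.00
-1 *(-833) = 833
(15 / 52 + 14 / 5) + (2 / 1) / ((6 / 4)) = 3449 / 780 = 4.42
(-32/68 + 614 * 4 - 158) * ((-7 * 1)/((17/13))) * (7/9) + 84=-24661462/2601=-9481.53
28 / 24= 1.17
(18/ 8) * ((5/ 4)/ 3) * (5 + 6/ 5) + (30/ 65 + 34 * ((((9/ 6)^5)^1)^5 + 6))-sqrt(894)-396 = 187210275147447/ 218103808-sqrt(894) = 858324.10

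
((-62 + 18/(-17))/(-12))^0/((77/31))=31/77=0.40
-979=-979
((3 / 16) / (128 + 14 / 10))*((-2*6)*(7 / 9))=-35 / 2588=-0.01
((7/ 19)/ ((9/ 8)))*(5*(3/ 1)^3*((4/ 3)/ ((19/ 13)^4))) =31988320/ 2476099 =12.92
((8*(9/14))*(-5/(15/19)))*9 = -2052/7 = -293.14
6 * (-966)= -5796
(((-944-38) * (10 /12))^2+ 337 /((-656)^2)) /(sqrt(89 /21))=2593645833433 * sqrt(1869) /344699136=325293.31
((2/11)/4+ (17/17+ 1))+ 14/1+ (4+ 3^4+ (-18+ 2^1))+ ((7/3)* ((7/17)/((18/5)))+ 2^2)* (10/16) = 7085747/80784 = 87.71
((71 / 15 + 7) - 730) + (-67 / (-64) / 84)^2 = -103794452563 / 144506880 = -718.27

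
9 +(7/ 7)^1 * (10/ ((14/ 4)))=83/ 7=11.86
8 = 8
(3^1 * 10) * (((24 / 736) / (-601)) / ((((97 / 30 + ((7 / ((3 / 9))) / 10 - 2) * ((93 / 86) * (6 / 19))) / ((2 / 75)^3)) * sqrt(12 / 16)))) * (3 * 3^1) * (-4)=78432 * sqrt(3) / 345946493125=0.00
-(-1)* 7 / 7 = 1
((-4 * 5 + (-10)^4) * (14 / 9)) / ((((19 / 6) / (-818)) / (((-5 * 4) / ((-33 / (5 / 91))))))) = -3265456000 / 24453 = -133540.10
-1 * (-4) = 4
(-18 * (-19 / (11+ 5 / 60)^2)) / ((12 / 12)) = 2592 / 931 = 2.78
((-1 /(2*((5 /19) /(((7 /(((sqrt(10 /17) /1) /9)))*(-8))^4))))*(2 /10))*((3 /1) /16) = -8303952849696 /625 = -13286324559.51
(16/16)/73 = 1/73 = 0.01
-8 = -8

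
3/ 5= 0.60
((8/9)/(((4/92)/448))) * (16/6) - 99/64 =42202511/1728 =24422.75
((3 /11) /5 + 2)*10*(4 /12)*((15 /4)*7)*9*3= 106785 /22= 4853.86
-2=-2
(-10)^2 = 100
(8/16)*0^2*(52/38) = 0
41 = 41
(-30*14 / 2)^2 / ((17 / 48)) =2116800 / 17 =124517.65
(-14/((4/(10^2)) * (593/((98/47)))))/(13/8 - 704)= 274400/156607149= 0.00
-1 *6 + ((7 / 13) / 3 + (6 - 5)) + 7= 85 / 39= 2.18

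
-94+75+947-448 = 480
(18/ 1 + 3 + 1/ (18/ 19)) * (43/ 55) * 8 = 68284/ 495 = 137.95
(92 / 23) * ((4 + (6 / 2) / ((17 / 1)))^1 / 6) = 142 / 51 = 2.78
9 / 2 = 4.50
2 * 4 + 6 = 14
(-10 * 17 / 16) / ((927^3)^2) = -85 / 5076546772157346312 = -0.00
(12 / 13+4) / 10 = 32 / 65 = 0.49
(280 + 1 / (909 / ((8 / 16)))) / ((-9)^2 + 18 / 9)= 509041 / 150894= 3.37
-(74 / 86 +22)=-983 / 43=-22.86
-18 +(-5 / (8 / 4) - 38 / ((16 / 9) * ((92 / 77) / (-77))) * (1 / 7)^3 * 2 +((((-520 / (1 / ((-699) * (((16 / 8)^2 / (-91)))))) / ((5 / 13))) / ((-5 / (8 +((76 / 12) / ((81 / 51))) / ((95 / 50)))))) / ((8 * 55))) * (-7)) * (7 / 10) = -25916465813 / 27324000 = -948.49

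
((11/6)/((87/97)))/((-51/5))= -0.20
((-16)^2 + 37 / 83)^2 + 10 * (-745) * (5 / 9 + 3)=39275.55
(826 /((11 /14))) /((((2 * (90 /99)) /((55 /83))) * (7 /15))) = 68145 /83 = 821.02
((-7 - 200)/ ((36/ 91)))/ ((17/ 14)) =-14651/ 34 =-430.91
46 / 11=4.18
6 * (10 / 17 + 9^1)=978 / 17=57.53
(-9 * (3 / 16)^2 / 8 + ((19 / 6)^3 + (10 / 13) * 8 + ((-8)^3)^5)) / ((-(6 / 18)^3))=25292215507285483535 / 26624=949978046397441.54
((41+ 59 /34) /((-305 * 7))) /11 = -1453 /798490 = -0.00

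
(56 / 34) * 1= 1.65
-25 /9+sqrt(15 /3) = -25 /9+sqrt(5) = -0.54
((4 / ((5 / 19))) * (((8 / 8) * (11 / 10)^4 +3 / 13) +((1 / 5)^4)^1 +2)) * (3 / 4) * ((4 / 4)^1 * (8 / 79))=27390837 / 6418750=4.27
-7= -7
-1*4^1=-4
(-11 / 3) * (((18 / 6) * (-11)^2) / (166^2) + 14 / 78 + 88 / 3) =-349042243 / 3224052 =-108.26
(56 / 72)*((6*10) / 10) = 14 / 3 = 4.67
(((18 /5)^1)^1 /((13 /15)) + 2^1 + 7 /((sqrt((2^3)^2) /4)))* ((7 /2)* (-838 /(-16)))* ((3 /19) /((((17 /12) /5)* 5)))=6625647 /33592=197.24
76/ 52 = 19/ 13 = 1.46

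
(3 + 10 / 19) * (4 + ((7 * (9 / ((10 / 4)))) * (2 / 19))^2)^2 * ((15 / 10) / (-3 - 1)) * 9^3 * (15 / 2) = -272570227742187 / 309512375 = -880644.04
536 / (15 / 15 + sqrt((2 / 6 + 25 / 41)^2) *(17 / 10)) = 329640 / 1601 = 205.90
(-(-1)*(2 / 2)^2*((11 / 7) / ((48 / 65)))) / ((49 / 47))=33605 / 16464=2.04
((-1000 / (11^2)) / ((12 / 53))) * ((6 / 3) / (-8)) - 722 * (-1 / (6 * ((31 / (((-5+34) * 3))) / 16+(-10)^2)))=1044013279 / 101081706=10.33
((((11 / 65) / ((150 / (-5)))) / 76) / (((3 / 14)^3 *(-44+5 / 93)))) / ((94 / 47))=0.00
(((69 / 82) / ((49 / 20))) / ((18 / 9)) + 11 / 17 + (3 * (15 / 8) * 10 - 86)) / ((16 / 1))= -3952351 / 2185792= -1.81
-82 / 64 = -41 / 32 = -1.28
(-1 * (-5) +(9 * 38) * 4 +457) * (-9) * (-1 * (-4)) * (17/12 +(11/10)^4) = -47446227/250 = -189784.91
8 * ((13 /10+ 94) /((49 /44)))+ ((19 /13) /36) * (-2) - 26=37753117 /57330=658.52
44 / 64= 11 / 16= 0.69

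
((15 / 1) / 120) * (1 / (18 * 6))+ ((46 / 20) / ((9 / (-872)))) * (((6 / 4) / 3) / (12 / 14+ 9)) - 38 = -212987 / 4320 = -49.30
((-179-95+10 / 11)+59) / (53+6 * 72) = -471 / 1067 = -0.44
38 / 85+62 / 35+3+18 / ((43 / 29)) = 17.36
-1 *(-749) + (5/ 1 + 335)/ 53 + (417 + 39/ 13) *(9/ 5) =80105/ 53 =1511.42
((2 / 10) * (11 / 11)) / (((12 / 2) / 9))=3 / 10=0.30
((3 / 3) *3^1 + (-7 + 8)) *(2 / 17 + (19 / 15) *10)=2608 / 51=51.14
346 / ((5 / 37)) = 12802 / 5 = 2560.40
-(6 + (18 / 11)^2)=-1050 / 121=-8.68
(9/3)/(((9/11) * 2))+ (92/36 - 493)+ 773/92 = -480.21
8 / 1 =8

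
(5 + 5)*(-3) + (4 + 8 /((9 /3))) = -70 /3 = -23.33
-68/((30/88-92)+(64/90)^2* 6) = 2019600/2632163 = 0.77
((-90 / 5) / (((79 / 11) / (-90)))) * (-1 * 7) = -1578.99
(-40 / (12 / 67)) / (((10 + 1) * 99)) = -670 / 3267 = -0.21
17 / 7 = 2.43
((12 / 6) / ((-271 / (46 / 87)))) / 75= -92 / 1768275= -0.00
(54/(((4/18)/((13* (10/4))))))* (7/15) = 7371/2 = 3685.50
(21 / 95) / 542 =21 / 51490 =0.00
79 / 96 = 0.82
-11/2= -5.50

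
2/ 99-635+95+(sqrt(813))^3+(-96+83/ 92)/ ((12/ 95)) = -47100659/ 36432+813 * sqrt(813) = 21888.36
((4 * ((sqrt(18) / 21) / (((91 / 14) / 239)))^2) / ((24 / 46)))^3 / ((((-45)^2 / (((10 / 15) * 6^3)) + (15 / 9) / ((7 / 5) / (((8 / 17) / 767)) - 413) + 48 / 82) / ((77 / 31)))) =89468052879430034034690646016 / 6968045738573623954341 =12839762.57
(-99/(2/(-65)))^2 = 41409225/4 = 10352306.25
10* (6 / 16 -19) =-745 / 4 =-186.25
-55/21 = -2.62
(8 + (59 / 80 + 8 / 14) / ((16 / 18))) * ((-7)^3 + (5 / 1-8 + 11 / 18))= -263830829 / 80640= -3271.71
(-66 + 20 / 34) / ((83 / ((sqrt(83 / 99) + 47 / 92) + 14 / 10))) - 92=-15172742 / 162265 - 1112 * sqrt(913) / 46563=-94.23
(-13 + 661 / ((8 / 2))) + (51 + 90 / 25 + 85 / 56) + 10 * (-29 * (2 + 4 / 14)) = -127257 / 280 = -454.49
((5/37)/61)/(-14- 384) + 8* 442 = 3176339291/898286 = 3536.00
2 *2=4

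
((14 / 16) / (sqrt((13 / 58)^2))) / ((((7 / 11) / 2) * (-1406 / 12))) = -957 / 9139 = -0.10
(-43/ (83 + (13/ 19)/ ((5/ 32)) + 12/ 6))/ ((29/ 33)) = -134805/ 246239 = -0.55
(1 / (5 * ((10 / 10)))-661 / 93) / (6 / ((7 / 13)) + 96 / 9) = -11242 / 35495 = -0.32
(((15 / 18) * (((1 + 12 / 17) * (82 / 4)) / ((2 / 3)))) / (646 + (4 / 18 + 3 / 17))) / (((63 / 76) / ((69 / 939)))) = 2597965 / 433375418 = 0.01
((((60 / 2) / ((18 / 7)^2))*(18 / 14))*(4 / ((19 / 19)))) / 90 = 7 / 27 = 0.26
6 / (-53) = -0.11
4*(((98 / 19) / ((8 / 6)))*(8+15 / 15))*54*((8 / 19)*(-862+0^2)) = -985328064 / 361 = -2729440.62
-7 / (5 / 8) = -56 / 5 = -11.20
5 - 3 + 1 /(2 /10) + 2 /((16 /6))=31 /4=7.75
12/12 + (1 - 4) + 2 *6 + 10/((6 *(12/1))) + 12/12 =401/36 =11.14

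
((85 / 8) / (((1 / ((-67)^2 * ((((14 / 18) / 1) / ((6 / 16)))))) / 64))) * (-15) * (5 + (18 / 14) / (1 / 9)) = -14163692800 / 9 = -1573743644.44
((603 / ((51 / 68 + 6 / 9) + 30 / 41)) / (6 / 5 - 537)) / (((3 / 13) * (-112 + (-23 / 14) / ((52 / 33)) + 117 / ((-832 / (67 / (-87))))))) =51698100480 / 2572015473607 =0.02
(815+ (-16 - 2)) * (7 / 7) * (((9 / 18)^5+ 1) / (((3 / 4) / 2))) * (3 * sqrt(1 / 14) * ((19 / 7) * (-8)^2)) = 3997752 * sqrt(14) / 49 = 305269.76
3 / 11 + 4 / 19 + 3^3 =5744 / 209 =27.48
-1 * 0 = 0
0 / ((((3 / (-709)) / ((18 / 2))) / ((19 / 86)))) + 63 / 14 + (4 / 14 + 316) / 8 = 1233 / 28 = 44.04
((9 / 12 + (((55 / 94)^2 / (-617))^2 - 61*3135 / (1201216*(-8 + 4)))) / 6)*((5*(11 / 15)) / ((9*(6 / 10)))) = 387724289940870330085 / 4337895930058844775936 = 0.09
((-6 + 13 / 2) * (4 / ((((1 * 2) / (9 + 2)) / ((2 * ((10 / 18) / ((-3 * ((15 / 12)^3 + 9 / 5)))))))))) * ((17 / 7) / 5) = -119680 / 226989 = -0.53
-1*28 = -28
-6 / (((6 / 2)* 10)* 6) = -1 / 30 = -0.03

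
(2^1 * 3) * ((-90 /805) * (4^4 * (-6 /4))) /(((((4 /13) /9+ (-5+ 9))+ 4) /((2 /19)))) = 2426112 /718865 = 3.37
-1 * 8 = -8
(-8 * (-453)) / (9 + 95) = 453 / 13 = 34.85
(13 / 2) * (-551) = -7163 / 2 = -3581.50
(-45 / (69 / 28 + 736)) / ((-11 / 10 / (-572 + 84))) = -27.03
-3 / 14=-0.21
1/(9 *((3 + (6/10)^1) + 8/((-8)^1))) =5/117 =0.04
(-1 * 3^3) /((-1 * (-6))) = -9 /2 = -4.50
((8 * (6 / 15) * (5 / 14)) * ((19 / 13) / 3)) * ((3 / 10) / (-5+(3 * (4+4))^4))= 76 / 150955805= 0.00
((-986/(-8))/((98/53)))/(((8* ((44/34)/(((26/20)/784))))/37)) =0.40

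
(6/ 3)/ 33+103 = 3401/ 33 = 103.06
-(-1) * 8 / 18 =4 / 9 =0.44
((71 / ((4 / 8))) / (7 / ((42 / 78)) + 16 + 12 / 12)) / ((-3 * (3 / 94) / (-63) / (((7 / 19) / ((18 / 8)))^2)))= 83.51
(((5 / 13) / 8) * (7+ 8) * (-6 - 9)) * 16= -2250 / 13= -173.08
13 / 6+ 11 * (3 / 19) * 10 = 2227 / 114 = 19.54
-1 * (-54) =54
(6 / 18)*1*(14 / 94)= 7 / 141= 0.05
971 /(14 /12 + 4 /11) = 64086 /101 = 634.51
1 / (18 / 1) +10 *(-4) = -719 / 18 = -39.94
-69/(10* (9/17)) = -391/30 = -13.03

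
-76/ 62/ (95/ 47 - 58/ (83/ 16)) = 148238/ 1107661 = 0.13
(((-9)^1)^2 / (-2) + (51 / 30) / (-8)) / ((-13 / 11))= 35827 / 1040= 34.45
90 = 90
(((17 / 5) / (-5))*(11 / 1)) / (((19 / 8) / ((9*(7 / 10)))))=-47124 / 2375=-19.84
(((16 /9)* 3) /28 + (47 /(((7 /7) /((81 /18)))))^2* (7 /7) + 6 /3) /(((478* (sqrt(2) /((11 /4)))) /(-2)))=-41334623* sqrt(2) /160608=-363.97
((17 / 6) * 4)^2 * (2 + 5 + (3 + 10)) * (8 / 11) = 184960 / 99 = 1868.28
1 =1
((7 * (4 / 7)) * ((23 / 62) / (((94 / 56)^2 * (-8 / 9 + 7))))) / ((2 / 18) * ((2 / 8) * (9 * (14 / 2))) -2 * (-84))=185472 / 365335465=0.00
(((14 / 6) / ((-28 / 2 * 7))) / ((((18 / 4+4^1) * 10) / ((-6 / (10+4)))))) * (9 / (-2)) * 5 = -9 / 3332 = -0.00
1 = 1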